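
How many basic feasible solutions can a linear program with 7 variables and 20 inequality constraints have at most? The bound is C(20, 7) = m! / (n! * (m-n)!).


Each vertex corresponds to some choice of n active constraints out of m, so the number of vertices is at most C(m, n) = m! / (n!(m-n)!).
m = 20, n = 7
Numerator: 20 * 19 * 18 * 17 * 16 * 15 * 14
Denominator: 7! = 5040
C(20, 7) = 77520


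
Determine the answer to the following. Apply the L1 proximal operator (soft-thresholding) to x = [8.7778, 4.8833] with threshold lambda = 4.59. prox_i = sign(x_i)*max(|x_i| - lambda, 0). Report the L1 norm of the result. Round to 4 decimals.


Soft-thresholding with lambda = 4.59:
prox(8.7778) = sign(8.7778)*max(|8.7778| - 4.59, 0) = 4.1878
prox(4.8833) = sign(4.8833)*max(|4.8833| - 4.59, 0) = 0.2933
prox(x) = [4.1878, 0.2933]
||prox(x)||_1 = 4.1878 + 0.2933 = 4.4811


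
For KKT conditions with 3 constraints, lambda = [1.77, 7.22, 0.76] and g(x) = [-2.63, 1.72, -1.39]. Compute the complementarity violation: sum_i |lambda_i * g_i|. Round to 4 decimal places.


KKT complementary slackness check:
lambda_1 * g_1 = 1.77 * -2.63 = -4.6551
lambda_2 * g_2 = 7.22 * 1.72 = 12.4184
lambda_3 * g_3 = 0.76 * -1.39 = -1.0564
Total violation = 4.6551 + 12.4184 + 1.0564 = 18.1299


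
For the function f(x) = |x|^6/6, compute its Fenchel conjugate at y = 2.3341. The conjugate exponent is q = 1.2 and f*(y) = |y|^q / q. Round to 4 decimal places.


The conjugate exponent q satisfies 1/p + 1/q = 1.
p = 6, so q = 6/(6 - 1) = 1.2
|y|^q = 2.3341^1.2 = 2.7653
f*(2.3341) = 2.7653 / 1.2 = 2.3044


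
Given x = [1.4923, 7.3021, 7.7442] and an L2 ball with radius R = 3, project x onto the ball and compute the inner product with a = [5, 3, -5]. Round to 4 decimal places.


Step 1: Compute ||x|| (intermediates to 6 decimals).
||x|| = sqrt(1.4923^2 + 7.3021^2 + 7.7442^2) = 10.748035
Step 2: Project.
Since ||x|| > R, scale = R/||x|| = 3/10.748035 = 0.279121, proj(x) = scale * x
proj(x) = [0.416532, 2.038169, 2.161569]
Step 3: Dot product.
a^T * proj(x) = 5*0.416532 + 3*2.038169 - 5*2.161569 = -2.6107


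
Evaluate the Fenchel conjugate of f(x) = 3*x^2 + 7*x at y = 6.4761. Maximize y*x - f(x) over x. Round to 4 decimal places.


f*(y) = sup_x {y*x - a*x^2 - b*x} = sup_x {(y-b)*x - a*x^2}
FOC: (y - b) - 2a*x = 0 => x* = (y - b)/(2a)
x* = (6.4761 - 7)/(2*3) = -0.0873
f*(6.4761) = (y-b)^2/(4a) = (6.4761 - 7)^2/(4*3)
= 0.2745/12 = 0.0229


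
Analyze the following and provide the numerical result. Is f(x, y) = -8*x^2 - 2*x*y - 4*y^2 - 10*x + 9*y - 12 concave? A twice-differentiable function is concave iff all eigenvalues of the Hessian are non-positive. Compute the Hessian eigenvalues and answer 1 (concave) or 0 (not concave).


The Hessian of f(x,y) = -8*x^2 - 2*x*y - 4*y^2 - 10*x + 9*y - 12 is:
H = [[-16, -2], [-2, -8]]
Trace = -16 - 8 = -24
Determinant = -16*-8 - (-2)^2 = 124
Discriminant = (-24)^2 - 4*124 = 80.0
Eigenvalues: lambda_1 = -16.4721, lambda_2 = -7.5279
The function is concave.

1


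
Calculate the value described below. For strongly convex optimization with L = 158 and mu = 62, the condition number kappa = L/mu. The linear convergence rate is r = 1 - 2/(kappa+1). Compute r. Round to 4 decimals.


Step 1: Compute the condition number.
kappa = L/mu = 158/62 = 2.5484
Step 2: Compute the convergence rate.
r = 1 - 2/(kappa + 1) = 1 - 2*mu/(L + mu) = (L - mu)/(L + mu) = 96/220 = 0.4364


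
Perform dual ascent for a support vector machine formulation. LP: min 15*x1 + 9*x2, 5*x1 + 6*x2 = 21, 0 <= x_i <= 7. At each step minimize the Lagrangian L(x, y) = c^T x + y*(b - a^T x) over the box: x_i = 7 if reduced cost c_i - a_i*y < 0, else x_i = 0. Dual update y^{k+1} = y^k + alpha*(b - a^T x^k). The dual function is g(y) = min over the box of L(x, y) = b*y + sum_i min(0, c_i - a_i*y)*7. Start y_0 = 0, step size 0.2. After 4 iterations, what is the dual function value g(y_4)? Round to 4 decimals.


Dual ascent for LP: min 15*x1 + 9*x2, 5*x1 + 6*x2 = 21, 0 <= x_i <= 7
Step 1: y^k = 0.0, reduced costs: (15.0, 9.0)
  x^k = (0.0, 0.0), subgradient = b - a^T x = 21.0
  y^{k+1} = 0.0 + 0.2*21.0 = 4.2
Step 2: y^k = 4.2, reduced costs: (-6.0, -16.2)
  x^k = (7.0, 7.0), subgradient = b - a^T x = -56.0
  y^{k+1} = 4.2 + 0.2*-56.0 = -7.0
Step 3: y^k = -7.0, reduced costs: (50.0, 51.0)
  x^k = (0.0, 0.0), subgradient = b - a^T x = 21.0
  y^{k+1} = -7.0 + 0.2*21.0 = -2.8
Step 4: y^k = -2.8, reduced costs: (29.0, 25.8)
  x^k = (0.0, 0.0), subgradient = b - a^T x = 21.0
  y^{k+1} = -2.8 + 0.2*21.0 = 1.4
Dual objective at y_4 = 1.4: reduced costs (8.0, 0.6), box minimizer x = (0.0, 0.0)
g(y_4) = b*y + (c1 - a1*y)*x1 + (c2 - a2*y)*x2 = 21*1.4 + 8.0*0.0 + 0.6*0.0 = 29.4 + 0.0 + 0.0 = 29.4


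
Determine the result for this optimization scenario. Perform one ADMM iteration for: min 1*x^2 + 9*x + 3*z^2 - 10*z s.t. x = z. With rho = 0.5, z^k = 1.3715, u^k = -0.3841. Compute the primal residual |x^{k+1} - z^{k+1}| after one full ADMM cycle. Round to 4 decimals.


ADMM iteration with rho = 0.5, z^k = 1.3715, u^k = -0.3841
Step 1: x-update.
Minimize 1*x^2 + 9*x + (0.5/2)*(x - 1.3715 - 0.3841)^2
FOC: (2*1 + 0.5)*x = -9 + 0.5*(1.3715 + 0.3841)
x^{k+1} = -3.2489
Step 2: z-update.
Minimize 3*z^2 - 10*z + (0.5/2)*(-3.2489 - z - 0.3841)^2
FOC: (2*3 + 0.5)*z = 10 + 0.5*(-3.2489 - 0.3841)
z^{k+1} = 1.259
Step 3: u-update.
u^{k+1} = -0.3841 - 3.2489 - 1.259 = -4.892
Step 4: Primal residual = |-3.2489 - 1.259| = 4.5079


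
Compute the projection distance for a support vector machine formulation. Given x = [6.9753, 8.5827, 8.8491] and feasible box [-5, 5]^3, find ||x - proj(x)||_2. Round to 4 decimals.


Project each component onto [-5, 5].
clip(6.9753) = 5.0, clip(8.5827) = 5.0, clip(8.8491) = 5.0
Projection = [5.0, 5.0, 5.0]
Squared diffs: [3.9018, 12.8357, 14.8156]
Distance = sqrt(31.5531) = 5.6172


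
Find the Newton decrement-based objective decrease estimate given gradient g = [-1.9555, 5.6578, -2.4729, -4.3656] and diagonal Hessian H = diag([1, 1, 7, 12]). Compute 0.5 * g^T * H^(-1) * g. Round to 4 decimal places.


Step 1: H is diagonal, so H^(-1) * g = [-1.9555, 5.6578, -0.3533, -0.3638].
Step 2: g^T H^(-1) g = sum_i g_i^2 / H_ii
  = (-1.9555)^2/1 + (5.6578)^2/1 + (-2.4729)^2/7 + (-4.3656)^2/12
  = 3.824 + 32.0107 + 0.8736 + 1.5882 = 38.2965
Step 3: Objective decrease = 0.5 * g^T H^(-1) g = 19.1482


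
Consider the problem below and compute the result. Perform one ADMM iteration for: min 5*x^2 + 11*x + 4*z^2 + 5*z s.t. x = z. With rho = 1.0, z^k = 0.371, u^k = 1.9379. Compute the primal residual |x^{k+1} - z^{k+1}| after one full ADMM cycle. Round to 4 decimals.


ADMM iteration with rho = 1.0, z^k = 0.371, u^k = 1.9379
Step 1: x-update.
Minimize 5*x^2 + 11*x + (1.0/2)*(x - 0.371 + 1.9379)^2
FOC: (2*5 + 1.0)*x = -11 + 1.0*(0.371 - 1.9379)
x^{k+1} = -1.1424
Step 2: z-update.
Minimize 4*z^2 + 5*z + (1.0/2)*(-1.1424 - z + 1.9379)^2
FOC: (2*4 + 1.0)*z = -5 + 1.0*(-1.1424 + 1.9379)
z^{k+1} = -0.4672
Step 3: u-update.
u^{k+1} = 1.9379 - 1.1424 + 0.4672 = 1.2626
Step 4: Primal residual = |-1.1424 + 0.4672| = 0.6753


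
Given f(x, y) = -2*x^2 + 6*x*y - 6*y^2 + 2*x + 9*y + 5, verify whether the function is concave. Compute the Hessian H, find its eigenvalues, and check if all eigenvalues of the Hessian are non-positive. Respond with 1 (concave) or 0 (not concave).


The Hessian of f(x,y) = -2*x^2 + 6*x*y - 6*y^2 + 2*x + 9*y + 5 is:
H = [[-4, 6], [6, -12]]
Trace = -4 - 12 = -16
Determinant = -4*-12 - (6)^2 = 12
Discriminant = (-16)^2 - 4*12 = 208.0
Eigenvalues: lambda_1 = -15.2111, lambda_2 = -0.7889
The function is concave.

1


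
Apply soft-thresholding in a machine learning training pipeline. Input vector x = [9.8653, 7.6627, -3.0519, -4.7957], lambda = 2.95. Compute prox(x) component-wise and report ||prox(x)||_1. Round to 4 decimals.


Soft-thresholding with lambda = 2.95:
prox(9.8653) = sign(9.8653)*max(|9.8653| - 2.95, 0) = 6.9153
prox(7.6627) = sign(7.6627)*max(|7.6627| - 2.95, 0) = 4.7127
prox(-3.0519) = sign(-3.0519)*max(|-3.0519| - 2.95, 0) = -0.1019
prox(-4.7957) = sign(-4.7957)*max(|-4.7957| - 2.95, 0) = -1.8457
prox(x) = [6.9153, 4.7127, -0.1019, -1.8457]
||prox(x)||_1 = 6.9153 + 4.7127 + 0.1019 + 1.8457 = 13.5756


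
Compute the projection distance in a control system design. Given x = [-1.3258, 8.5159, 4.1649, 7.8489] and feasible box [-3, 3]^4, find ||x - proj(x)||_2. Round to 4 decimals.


Project each component onto [-3, 3].
clip(-1.3258) = -1.3258, clip(8.5159) = 3.0, clip(4.1649) = 3.0, clip(7.8489) = 3.0
Projection = [-1.3258, 3.0, 3.0, 3.0]
Squared diffs: [0.0, 30.4252, 1.357, 23.5118]
Distance = sqrt(55.294) = 7.436


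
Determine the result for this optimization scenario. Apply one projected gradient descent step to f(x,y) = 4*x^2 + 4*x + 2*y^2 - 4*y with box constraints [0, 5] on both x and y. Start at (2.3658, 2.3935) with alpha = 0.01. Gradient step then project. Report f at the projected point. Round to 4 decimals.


Step 1: Compute gradient at (2.3658, 2.3935).
grad_x = 2*4*2.3658 + 4 = 22.9264
grad_y = 2*2*2.3935 - 4 = 5.574
Step 2: Gradient step.
x_raw = 2.3658 - 0.01*22.9264 = 2.1365
y_raw = 2.3935 - 0.01*5.574 = 2.3378
Step 3: Project onto [0, 5].
x_proj = clip(2.1365) = 2.1365
y_proj = clip(2.3378) = 2.3378
Step 4: Evaluate f.
f(2.1365, 2.3378) = 28.3845


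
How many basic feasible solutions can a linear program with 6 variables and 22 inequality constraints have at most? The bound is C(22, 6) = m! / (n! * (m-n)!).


Each vertex corresponds to some choice of n active constraints out of m, so the number of vertices is at most C(m, n) = m! / (n!(m-n)!).
m = 22, n = 6
Numerator: 22 * 21 * 20 * 19 * 18 * 17
Denominator: 6! = 720
C(22, 6) = 74613


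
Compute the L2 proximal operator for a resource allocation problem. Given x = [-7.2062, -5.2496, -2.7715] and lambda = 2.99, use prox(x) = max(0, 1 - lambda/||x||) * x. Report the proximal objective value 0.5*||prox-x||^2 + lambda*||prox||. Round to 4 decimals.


Step 1: Compute ||x||.
||x|| = 9.3364
Step 2: Compute scaling factor.
scale = max(0, 1 - 2.99/9.3364) = 0.6797
Step 3: prox(x) = [-4.8984, -3.5684, -1.8839]
||prox(x)|| = 6.3464
Step 4: Proximal objective.
0.5*||prox-x||^2 = 4.4701
lambda*||prox|| = 18.9757
Total = 23.4459


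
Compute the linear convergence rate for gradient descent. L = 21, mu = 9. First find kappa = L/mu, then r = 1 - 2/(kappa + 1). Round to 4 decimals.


Step 1: Compute the condition number.
kappa = L/mu = 21/9 = 2.3333
Step 2: Compute the convergence rate.
r = 1 - 2/(kappa + 1) = 1 - 2*mu/(L + mu) = (L - mu)/(L + mu) = 12/30 = 0.4


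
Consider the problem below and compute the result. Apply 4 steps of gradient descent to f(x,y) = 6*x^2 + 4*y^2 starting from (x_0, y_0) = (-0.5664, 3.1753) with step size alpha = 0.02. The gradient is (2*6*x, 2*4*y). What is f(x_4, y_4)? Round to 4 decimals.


Gradient descent on f(x,y) = 6*x^2 + 4*y^2.
Starting point: (-0.5664, 3.1753), alpha = 0.02
Step 1: grad_x = 2*6*-0.5664 = -6.7968, grad_y = 2*4*3.1753 = 25.4024
  x_1 = -0.5664 - 0.02*-6.7968 = -0.4305
  y_1 = 3.1753 - 0.02*25.4024 = 2.6673
Step 2: grad_x = 2*6*-0.4305 = -5.1656, grad_y = 2*4*2.6673 = 21.338
  x_2 = -0.4305 - 0.02*-5.1656 = -0.3272
  y_2 = 2.6673 - 0.02*21.338 = 2.2405
Step 3: grad_x = 2*6*-0.3272 = -3.9258, grad_y = 2*4*2.2405 = 17.9239
  x_3 = -0.3272 - 0.02*-3.9258 = -0.2486
  y_3 = 2.2405 - 0.02*17.9239 = 1.882
Step 4: grad_x = 2*6*-0.2486 = -2.9836, grad_y = 2*4*1.882 = 15.0561
  x_4 = -0.2486 - 0.02*-2.9836 = -0.189
  y_4 = 1.882 - 0.02*15.0561 = 1.5809
f(-0.189, 1.5809) = 6*(-0.189)^2 + 4*1.5809^2 = 10.2111


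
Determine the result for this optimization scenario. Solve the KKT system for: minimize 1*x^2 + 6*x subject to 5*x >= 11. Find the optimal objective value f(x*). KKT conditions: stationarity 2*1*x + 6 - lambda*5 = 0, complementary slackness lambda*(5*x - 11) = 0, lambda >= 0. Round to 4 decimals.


Step 1: Try lambda = 0 (constraint inactive).
x_unc = -6/(2*1) = -3.0
Check: 5*-3.0 = -15.0 < 11 -- violated!
Step 2: Constraint must be active: 5*x = 11
x* = 11/5 = 2.2
lambda = (2*1*2.2 + 6)/5 = 2.08
Step 3: Compute optimal value.
f(x*) = 1*2.2^2 + 6*2.2 = 18.04


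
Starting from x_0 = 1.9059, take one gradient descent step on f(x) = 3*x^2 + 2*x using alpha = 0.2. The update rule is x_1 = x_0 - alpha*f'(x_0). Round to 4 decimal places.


We compute the gradient at x_0 and apply the update.
f'(x) = 6*x + 2
f'(1.9059) = 6*1.9059 + 2 = 13.4354
x_1 = 1.9059 - 0.2*13.4354 = -0.7812


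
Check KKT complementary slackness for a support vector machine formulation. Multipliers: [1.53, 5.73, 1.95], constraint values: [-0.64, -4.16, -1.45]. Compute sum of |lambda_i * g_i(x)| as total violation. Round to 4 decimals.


KKT complementary slackness check:
lambda_1 * g_1 = 1.53 * -0.64 = -0.9792
lambda_2 * g_2 = 5.73 * -4.16 = -23.8368
lambda_3 * g_3 = 1.95 * -1.45 = -2.8275
Total violation = 0.9792 + 23.8368 + 2.8275 = 27.6435


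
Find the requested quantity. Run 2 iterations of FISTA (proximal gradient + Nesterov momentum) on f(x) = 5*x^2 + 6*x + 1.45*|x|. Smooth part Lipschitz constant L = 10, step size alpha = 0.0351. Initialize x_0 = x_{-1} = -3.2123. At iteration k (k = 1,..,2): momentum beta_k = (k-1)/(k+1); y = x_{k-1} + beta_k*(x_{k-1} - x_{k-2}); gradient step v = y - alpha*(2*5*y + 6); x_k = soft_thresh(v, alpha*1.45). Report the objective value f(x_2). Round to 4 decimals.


FISTA on f(x) = 5*x^2 + 6*x + 1.45*|x|
L = 10, alpha = 0.0351
Iteration 1: beta = 0.0, y = -3.2123 + 0.0*(-3.2123 + 3.2123) = -3.2123
  grad(y) = -26.123, v = y - alpha*grad = -2.2954
  prox(v) = soft_thresh(-2.2954, 0.0509) = -2.2445
Iteration 2: beta = 0.3333, y = -2.2445 + 0.3333*(-2.2445 + 3.2123) = -1.9219
  grad(y) = -13.2188, v = y - alpha*grad = -1.4579
  prox(v) = soft_thresh(-1.4579, 0.0509) = -1.407
f(x_2) = 5*(-1.407)^2 + 6*(-1.407) + 1.45*|-1.407| = 3.4965


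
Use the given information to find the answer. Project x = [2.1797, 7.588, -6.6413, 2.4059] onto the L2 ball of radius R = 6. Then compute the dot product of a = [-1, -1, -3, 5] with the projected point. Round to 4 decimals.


Step 1: Compute ||x|| (intermediates to 6 decimals).
||x|| = sqrt(2.1797^2 + 7.588^2 + (-6.6413)^2 + 2.4059^2) = 10.593586
Step 2: Project.
Since ||x|| > R, scale = R/||x|| = 6/10.593586 = 0.56638, proj(x) = scale * x
proj(x) = [1.234538, 4.297691, -3.761499, 1.362654]
Step 3: Dot product.
a^T * proj(x) = -1*1.234538 - 1*4.297691 - 3*(-3.761499) + 5*1.362654 = 12.5655


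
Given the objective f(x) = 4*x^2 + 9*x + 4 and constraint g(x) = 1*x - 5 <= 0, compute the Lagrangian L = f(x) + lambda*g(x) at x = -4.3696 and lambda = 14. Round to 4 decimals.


Step 1: Evaluate f(x).
f(-4.3696) = 4*(-4.3696)^2 + 9*(-4.3696) + 4 = 41.0472
Step 2: Evaluate g(x).
g(-4.3696) = 1*-4.3696 - 5 = -9.3696
Step 3: Compute Lagrangian.
L = 41.0472 + 14*-9.3696 = -90.1272


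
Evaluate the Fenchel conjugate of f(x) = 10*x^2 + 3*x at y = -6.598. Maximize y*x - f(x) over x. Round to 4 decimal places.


f*(y) = sup_x {y*x - a*x^2 - b*x} = sup_x {(y-b)*x - a*x^2}
FOC: (y - b) - 2a*x = 0 => x* = (y - b)/(2a)
x* = (-6.598 - 3)/(2*10) = -0.4799
f*(-6.598) = (y-b)^2/(4a) = (-6.598 - 3)^2/(4*10)
= 92.1216/40 = 2.303


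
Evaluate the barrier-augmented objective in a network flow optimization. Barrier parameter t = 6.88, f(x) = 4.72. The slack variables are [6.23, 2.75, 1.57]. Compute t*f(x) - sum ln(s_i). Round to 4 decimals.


Step 1: Compute log-barrier.
ln values: [1.8294, 1.0116, 0.4511]
phi = -(1.8294 + 1.0116 + 0.4511) = -3.2921
Step 2: Compute augmented objective.
t*f(x) = 6.88*4.72 = 32.4736
Total = 32.4736 - 3.2921 = 29.1815


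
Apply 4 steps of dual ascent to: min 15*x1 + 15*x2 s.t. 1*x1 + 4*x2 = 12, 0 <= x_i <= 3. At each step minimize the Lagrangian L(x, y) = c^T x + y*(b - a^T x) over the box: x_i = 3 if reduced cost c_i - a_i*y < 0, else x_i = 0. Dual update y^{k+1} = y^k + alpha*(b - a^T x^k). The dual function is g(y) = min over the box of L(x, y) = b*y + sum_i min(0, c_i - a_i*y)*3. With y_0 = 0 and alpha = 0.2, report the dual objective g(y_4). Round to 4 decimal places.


Dual ascent for LP: min 15*x1 + 15*x2, 1*x1 + 4*x2 = 12, 0 <= x_i <= 3
Step 1: y^k = 0.0, reduced costs: (15.0, 15.0)
  x^k = (0.0, 0.0), subgradient = b - a^T x = 12.0
  y^{k+1} = 0.0 + 0.2*12.0 = 2.4
Step 2: y^k = 2.4, reduced costs: (12.6, 5.4)
  x^k = (0.0, 0.0), subgradient = b - a^T x = 12.0
  y^{k+1} = 2.4 + 0.2*12.0 = 4.8
Step 3: y^k = 4.8, reduced costs: (10.2, -4.2)
  x^k = (0.0, 3.0), subgradient = b - a^T x = 0.0
  y^{k+1} = 4.8 + 0.2*0.0 = 4.8
Step 4: y^k = 4.8, reduced costs: (10.2, -4.2)
  x^k = (0.0, 3.0), subgradient = b - a^T x = 0.0
  y^{k+1} = 4.8 + 0.2*0.0 = 4.8
Dual objective at y_4 = 4.8: reduced costs (10.2, -4.2), box minimizer x = (0.0, 3.0)
g(y_4) = b*y + (c1 - a1*y)*x1 + (c2 - a2*y)*x2 = 12*4.8 + 10.2*0.0 + (-4.2)*3.0 = 57.6 + 0.0 - 12.6 = 45.0


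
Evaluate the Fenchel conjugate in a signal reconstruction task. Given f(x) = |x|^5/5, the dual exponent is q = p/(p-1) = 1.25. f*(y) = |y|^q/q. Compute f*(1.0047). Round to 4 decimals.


The conjugate exponent q satisfies 1/p + 1/q = 1.
p = 5, so q = 5/(5 - 1) = 1.25
|y|^q = 1.0047^1.25 = 1.0059
f*(1.0047) = 1.0059 / 1.25 = 0.8047


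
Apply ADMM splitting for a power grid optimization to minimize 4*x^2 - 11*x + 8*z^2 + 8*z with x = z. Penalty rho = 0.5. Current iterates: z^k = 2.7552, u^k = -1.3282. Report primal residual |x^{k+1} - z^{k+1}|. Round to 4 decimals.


ADMM iteration with rho = 0.5, z^k = 2.7552, u^k = -1.3282
Step 1: x-update.
Minimize 4*x^2 - 11*x + (0.5/2)*(x - 2.7552 - 1.3282)^2
FOC: (2*4 + 0.5)*x = 11 + 0.5*(2.7552 + 1.3282)
x^{k+1} = 1.5343
Step 2: z-update.
Minimize 8*z^2 + 8*z + (0.5/2)*(1.5343 - z - 1.3282)^2
FOC: (2*8 + 0.5)*z = -8 + 0.5*(1.5343 - 1.3282)
z^{k+1} = -0.4786
Step 3: u-update.
u^{k+1} = -1.3282 + 1.5343 + 0.4786 = 0.6847
Step 4: Primal residual = |1.5343 + 0.4786| = 2.0129


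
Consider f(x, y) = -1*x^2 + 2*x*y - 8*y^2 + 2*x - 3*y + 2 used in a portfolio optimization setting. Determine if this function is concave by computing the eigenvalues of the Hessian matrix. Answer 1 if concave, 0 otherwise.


The Hessian of f(x,y) = -1*x^2 + 2*x*y - 8*y^2 + 2*x - 3*y + 2 is:
H = [[-2, 2], [2, -16]]
Trace = -2 - 16 = -18
Determinant = -2*-16 - (2)^2 = 28
Discriminant = (-18)^2 - 4*28 = 212.0
Eigenvalues: lambda_1 = -16.2801, lambda_2 = -1.7199
The function is concave.

1


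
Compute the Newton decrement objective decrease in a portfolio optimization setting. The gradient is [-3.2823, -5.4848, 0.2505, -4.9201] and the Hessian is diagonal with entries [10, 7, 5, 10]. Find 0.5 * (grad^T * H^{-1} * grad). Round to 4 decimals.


Step 1: H is diagonal, so H^(-1) * g = [-0.3282, -0.7835, 0.0501, -0.492].
Step 2: g^T H^(-1) g = sum_i g_i^2 / H_ii
  = (-3.2823)^2/10 + (-5.4848)^2/7 + (0.2505)^2/5 + (-4.9201)^2/10
  = 1.0773 + 4.2976 + 0.0126 + 2.4207 = 7.8082
Step 3: Objective decrease = 0.5 * g^T H^(-1) g = 3.9041


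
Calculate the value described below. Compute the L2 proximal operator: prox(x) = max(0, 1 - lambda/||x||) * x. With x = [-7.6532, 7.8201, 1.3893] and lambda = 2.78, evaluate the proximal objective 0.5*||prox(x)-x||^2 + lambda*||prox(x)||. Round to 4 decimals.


Step 1: Compute ||x||.
||x|| = 11.0298
Step 2: Compute scaling factor.
scale = max(0, 1 - 2.78/11.0298) = 0.748
Step 3: prox(x) = [-5.7242, 5.8491, 1.0391]
||prox(x)|| = 8.2498
Step 4: Proximal objective.
0.5*||prox-x||^2 = 3.8642
lambda*||prox|| = 22.9344
Total = 26.7985


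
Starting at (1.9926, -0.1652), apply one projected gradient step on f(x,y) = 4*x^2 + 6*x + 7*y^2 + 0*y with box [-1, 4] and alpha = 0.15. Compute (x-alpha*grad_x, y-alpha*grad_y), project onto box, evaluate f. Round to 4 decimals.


Step 1: Compute gradient at (1.9926, -0.1652).
grad_x = 2*4*1.9926 + 6 = 21.9408
grad_y = 2*7*-0.1652 + 0 = -2.3128
Step 2: Gradient step.
x_raw = 1.9926 - 0.15*21.9408 = -1.2985
y_raw = -0.1652 - 0.15*-2.3128 = 0.1817
Step 3: Project onto [-1, 4].
x_proj = clip(-1.2985) = -1.0
y_proj = clip(0.1817) = 0.1817
Step 4: Evaluate f.
f(-1.0, 0.1817) = -1.7688


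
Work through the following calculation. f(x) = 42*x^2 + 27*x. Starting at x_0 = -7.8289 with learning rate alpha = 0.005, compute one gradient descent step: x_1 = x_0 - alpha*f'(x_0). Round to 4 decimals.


We compute the gradient at x_0 and apply the update.
f'(x) = 84*x + 27
f'(-7.8289) = 84*-7.8289 + 27 = -630.6276
x_1 = -7.8289 - 0.005*-630.6276 = -4.6758


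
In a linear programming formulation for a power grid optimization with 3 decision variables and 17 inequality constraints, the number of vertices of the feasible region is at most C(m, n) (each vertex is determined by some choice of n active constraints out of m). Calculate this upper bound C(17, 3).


Each vertex corresponds to some choice of n active constraints out of m, so the number of vertices is at most C(m, n) = m! / (n!(m-n)!).
m = 17, n = 3
Numerator: 17 * 16 * 15
Denominator: 3! = 6
C(17, 3) = 680


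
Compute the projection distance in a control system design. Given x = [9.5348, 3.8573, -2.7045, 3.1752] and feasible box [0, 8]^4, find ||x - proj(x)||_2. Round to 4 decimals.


Project each component onto [0, 8].
clip(9.5348) = 8.0, clip(3.8573) = 3.8573, clip(-2.7045) = 0.0, clip(3.1752) = 3.1752
Projection = [8.0, 3.8573, 0.0, 3.1752]
Squared diffs: [2.3556, 0.0, 7.3143, 0.0]
Distance = sqrt(9.6699) = 3.1097


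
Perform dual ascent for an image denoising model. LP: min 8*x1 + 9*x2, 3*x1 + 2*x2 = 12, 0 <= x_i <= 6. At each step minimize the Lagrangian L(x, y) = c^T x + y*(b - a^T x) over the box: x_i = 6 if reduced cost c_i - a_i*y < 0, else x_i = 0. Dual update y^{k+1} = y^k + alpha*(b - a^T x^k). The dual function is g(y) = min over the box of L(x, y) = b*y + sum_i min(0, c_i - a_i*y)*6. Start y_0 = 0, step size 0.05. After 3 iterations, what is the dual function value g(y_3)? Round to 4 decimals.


Dual ascent for LP: min 8*x1 + 9*x2, 3*x1 + 2*x2 = 12, 0 <= x_i <= 6
Step 1: y^k = 0.0, reduced costs: (8.0, 9.0)
  x^k = (0.0, 0.0), subgradient = b - a^T x = 12.0
  y^{k+1} = 0.0 + 0.05*12.0 = 0.6
Step 2: y^k = 0.6, reduced costs: (6.2, 7.8)
  x^k = (0.0, 0.0), subgradient = b - a^T x = 12.0
  y^{k+1} = 0.6 + 0.05*12.0 = 1.2
Step 3: y^k = 1.2, reduced costs: (4.4, 6.6)
  x^k = (0.0, 0.0), subgradient = b - a^T x = 12.0
  y^{k+1} = 1.2 + 0.05*12.0 = 1.8
Dual objective at y_3 = 1.8: reduced costs (2.6, 5.4), box minimizer x = (0.0, 0.0)
g(y_3) = b*y + (c1 - a1*y)*x1 + (c2 - a2*y)*x2 = 12*1.8 + 2.6*0.0 + 5.4*0.0 = 21.6 + 0.0 + 0.0 = 21.6


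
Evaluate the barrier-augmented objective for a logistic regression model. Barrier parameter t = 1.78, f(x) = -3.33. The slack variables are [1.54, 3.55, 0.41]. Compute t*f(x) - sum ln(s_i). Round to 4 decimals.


Step 1: Compute log-barrier.
ln values: [0.4318, 1.2669, -0.8916]
phi = -(0.4318 + 1.2669 - 0.8916) = -0.8071
Step 2: Compute augmented objective.
t*f(x) = 1.78*-3.33 = -5.9274
Total = -5.9274 - 0.8071 = -6.7345


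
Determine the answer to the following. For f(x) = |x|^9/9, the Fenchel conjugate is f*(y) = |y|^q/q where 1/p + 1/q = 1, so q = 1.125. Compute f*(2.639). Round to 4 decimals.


The conjugate exponent q satisfies 1/p + 1/q = 1.
p = 9, so q = 9/(9 - 1) = 1.125
|y|^q = 2.639^1.125 = 2.9793
f*(2.639) = 2.9793 / 1.125 = 2.6483


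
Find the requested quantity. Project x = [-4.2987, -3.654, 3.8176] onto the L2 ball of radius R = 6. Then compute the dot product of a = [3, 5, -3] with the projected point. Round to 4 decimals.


Step 1: Compute ||x|| (intermediates to 6 decimals).
||x|| = sqrt((-4.2987)^2 + (-3.654)^2 + 3.8176^2) = 6.812093
Step 2: Project.
Since ||x|| > R, scale = R/||x|| = 6/6.812093 = 0.880787, proj(x) = scale * x
proj(x) = [-3.786239, -3.218396, 3.362492]
Step 3: Dot product.
a^T * proj(x) = 3*(-3.786239) + 5*(-3.218396) - 3*3.362492 = -37.5382


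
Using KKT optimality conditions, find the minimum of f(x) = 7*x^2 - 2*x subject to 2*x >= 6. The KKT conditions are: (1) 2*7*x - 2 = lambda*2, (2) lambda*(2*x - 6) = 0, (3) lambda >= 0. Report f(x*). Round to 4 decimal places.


Step 1: Try lambda = 0 (constraint inactive).
x_unc = 2/(2*7) = 0.1429
Check: 2*0.1429 = 0.2858 < 6 -- violated!
Step 2: Constraint must be active: 2*x = 6
x* = 6/2 = 3.0
lambda = (2*7*3.0 - 2)/2 = 20.0
Step 3: Compute optimal value.
f(x*) = 7*3.0^2 - 2*3.0 = 57.0


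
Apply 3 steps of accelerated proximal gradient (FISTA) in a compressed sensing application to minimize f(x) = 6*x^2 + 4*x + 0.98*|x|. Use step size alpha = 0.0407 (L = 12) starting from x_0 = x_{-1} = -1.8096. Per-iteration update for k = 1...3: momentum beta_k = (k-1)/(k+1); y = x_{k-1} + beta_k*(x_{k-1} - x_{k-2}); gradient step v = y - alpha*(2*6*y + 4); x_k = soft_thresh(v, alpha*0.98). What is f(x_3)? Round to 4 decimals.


FISTA on f(x) = 6*x^2 + 4*x + 0.98*|x|
L = 12, alpha = 0.0407
Iteration 1: beta = 0.0, y = -1.8096 + 0.0*(-1.8096 + 1.8096) = -1.8096
  grad(y) = -17.7152, v = y - alpha*grad = -1.0886
  prox(v) = soft_thresh(-1.0886, 0.0399) = -1.0487
Iteration 2: beta = 0.3333, y = -1.0487 + 0.3333*(-1.0487 + 1.8096) = -0.7951
  grad(y) = -5.5409, v = y - alpha*grad = -0.5696
  prox(v) = soft_thresh(-0.5696, 0.0399) = -0.5297
Iteration 3: beta = 0.5, y = -0.5297 + 0.5*(-0.5297 + 1.0487) = -0.2702
  grad(y) = 0.7581, v = y - alpha*grad = -0.301
  prox(v) = soft_thresh(-0.301, 0.0399) = -0.2611
f(x_3) = 6*(-0.2611)^2 + 4*(-0.2611) + 0.98*|-0.2611| = -0.3795


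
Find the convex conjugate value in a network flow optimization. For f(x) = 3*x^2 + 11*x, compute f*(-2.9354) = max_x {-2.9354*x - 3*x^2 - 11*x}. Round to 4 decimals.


f*(y) = sup_x {y*x - a*x^2 - b*x} = sup_x {(y-b)*x - a*x^2}
FOC: (y - b) - 2a*x = 0 => x* = (y - b)/(2a)
x* = (-2.9354 - 11)/(2*3) = -2.3226
f*(-2.9354) = (y-b)^2/(4a) = (-2.9354 - 11)^2/(4*3)
= 194.1954/12 = 16.1829


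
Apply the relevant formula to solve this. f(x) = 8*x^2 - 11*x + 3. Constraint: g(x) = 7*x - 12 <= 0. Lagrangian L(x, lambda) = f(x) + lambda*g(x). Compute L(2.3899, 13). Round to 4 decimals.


Step 1: Evaluate f(x).
f(2.3899) = 8*2.3899^2 - 11*2.3899 + 3 = 22.4041
Step 2: Evaluate g(x).
g(2.3899) = 7*2.3899 - 12 = 4.7293
Step 3: Compute Lagrangian.
L = 22.4041 + 13*4.7293 = 83.885


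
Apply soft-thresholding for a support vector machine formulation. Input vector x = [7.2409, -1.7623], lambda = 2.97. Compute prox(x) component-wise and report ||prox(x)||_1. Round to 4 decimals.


Soft-thresholding with lambda = 2.97:
prox(7.2409) = sign(7.2409)*max(|7.2409| - 2.97, 0) = 4.2709
prox(-1.7623) = sign(-1.7623)*max(|-1.7623| - 2.97, 0) = 0.0
prox(x) = [4.2709, 0.0]
||prox(x)||_1 = 4.2709 + 0.0 = 4.2709


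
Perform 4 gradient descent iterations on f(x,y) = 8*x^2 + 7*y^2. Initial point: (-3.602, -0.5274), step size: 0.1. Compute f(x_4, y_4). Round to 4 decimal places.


Gradient descent on f(x,y) = 8*x^2 + 7*y^2.
Starting point: (-3.602, -0.5274), alpha = 0.1
Step 1: grad_x = 2*8*-3.602 = -57.632, grad_y = 2*7*-0.5274 = -7.3836
  x_1 = -3.602 - 0.1*-57.632 = 2.1612
  y_1 = -0.5274 - 0.1*-7.3836 = 0.211
Step 2: grad_x = 2*8*2.1612 = 34.5792, grad_y = 2*7*0.211 = 2.9534
  x_2 = 2.1612 - 0.1*34.5792 = -1.2967
  y_2 = 0.211 - 0.1*2.9534 = -0.0844
Step 3: grad_x = 2*8*-1.2967 = -20.7475, grad_y = 2*7*-0.0844 = -1.1814
  x_3 = -1.2967 - 0.1*-20.7475 = 0.778
  y_3 = -0.0844 - 0.1*-1.1814 = 0.0338
Step 4: grad_x = 2*8*0.778 = 12.4485, grad_y = 2*7*0.0338 = 0.4726
  x_4 = 0.778 - 0.1*12.4485 = -0.4668
  y_4 = 0.0338 - 0.1*0.4726 = -0.0135
f(-0.4668, -0.0135) = 8*(-0.4668)^2 + 7*(-0.0135)^2 = 1.7446


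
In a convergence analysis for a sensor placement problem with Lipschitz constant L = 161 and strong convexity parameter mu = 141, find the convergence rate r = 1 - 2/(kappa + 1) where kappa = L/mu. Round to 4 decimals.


Step 1: Compute the condition number.
kappa = L/mu = 161/141 = 1.1418
Step 2: Compute the convergence rate.
r = 1 - 2/(kappa + 1) = 1 - 2*mu/(L + mu) = (L - mu)/(L + mu) = 20/302 = 0.0662


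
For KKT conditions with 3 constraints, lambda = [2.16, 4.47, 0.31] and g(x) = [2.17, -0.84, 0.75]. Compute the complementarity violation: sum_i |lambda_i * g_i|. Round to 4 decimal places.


KKT complementary slackness check:
lambda_1 * g_1 = 2.16 * 2.17 = 4.6872
lambda_2 * g_2 = 4.47 * -0.84 = -3.7548
lambda_3 * g_3 = 0.31 * 0.75 = 0.2325
Total violation = 4.6872 + 3.7548 + 0.2325 = 8.6745


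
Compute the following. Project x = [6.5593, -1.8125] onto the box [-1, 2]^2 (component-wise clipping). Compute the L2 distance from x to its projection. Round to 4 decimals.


Project each component onto [-1, 2].
clip(6.5593) = 2.0, clip(-1.8125) = -1.0
Projection = [2.0, -1.0]
Squared diffs: [20.7872, 0.6602]
Distance = sqrt(21.4474) = 4.6311


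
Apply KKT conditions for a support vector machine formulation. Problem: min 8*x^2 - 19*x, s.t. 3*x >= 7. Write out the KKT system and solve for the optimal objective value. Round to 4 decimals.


Step 1: Try lambda = 0 (constraint inactive).
x_unc = 19/(2*8) = 1.1875
Check: 3*1.1875 = 3.5625 < 7 -- violated!
Step 2: Constraint must be active: 3*x = 7
x* = 7/3 = 2.3333 (rounded; the exact value 7/3 is used below)
lambda = (2*8*(7/3) - 19)/3 = 6.1111
Step 3: Compute optimal value.
f(x*) = 8*(7/3)^2 - 19*(7/3) = -0.7778


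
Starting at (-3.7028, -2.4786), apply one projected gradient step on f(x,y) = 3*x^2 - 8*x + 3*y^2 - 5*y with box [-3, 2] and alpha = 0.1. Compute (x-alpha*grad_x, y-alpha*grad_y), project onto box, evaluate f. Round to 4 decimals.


Step 1: Compute gradient at (-3.7028, -2.4786).
grad_x = 2*3*-3.7028 - 8 = -30.2168
grad_y = 2*3*-2.4786 - 5 = -19.8716
Step 2: Gradient step.
x_raw = -3.7028 - 0.1*-30.2168 = -0.6811
y_raw = -2.4786 - 0.1*-19.8716 = -0.4914
Step 3: Project onto [-3, 2].
x_proj = clip(-0.6811) = -0.6811
y_proj = clip(-0.4914) = -0.4914
Step 4: Evaluate f.
f(-0.6811, -0.4914) = 10.0225


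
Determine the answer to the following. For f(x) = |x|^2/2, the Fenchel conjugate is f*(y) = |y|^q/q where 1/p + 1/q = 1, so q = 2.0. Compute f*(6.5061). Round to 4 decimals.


The conjugate exponent q satisfies 1/p + 1/q = 1.
p = 2, so q = 2/(2 - 1) = 2.0
|y|^q = 6.5061^2.0 = 42.3293
f*(6.5061) = 42.3293 / 2.0 = 21.1647


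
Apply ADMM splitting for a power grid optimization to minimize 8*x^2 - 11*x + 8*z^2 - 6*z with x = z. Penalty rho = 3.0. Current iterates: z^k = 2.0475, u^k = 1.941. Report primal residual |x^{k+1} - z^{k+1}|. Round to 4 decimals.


ADMM iteration with rho = 3.0, z^k = 2.0475, u^k = 1.941
Step 1: x-update.
Minimize 8*x^2 - 11*x + (3.0/2)*(x - 2.0475 + 1.941)^2
FOC: (2*8 + 3.0)*x = 11 + 3.0*(2.0475 - 1.941)
x^{k+1} = 0.5958
Step 2: z-update.
Minimize 8*z^2 - 6*z + (3.0/2)*(0.5958 - z + 1.941)^2
FOC: (2*8 + 3.0)*z = 6 + 3.0*(0.5958 + 1.941)
z^{k+1} = 0.7163
Step 3: u-update.
u^{k+1} = 1.941 + 0.5958 - 0.7163 = 1.8204
Step 4: Primal residual = |0.5958 - 0.7163| = 0.1206


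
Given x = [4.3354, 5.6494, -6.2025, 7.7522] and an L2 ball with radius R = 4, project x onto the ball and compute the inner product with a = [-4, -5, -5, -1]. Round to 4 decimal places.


Step 1: Compute ||x|| (intermediates to 6 decimals).
||x|| = sqrt(4.3354^2 + 5.6494^2 + (-6.2025)^2 + 7.7522^2) = 12.21798
Step 2: Project.
Since ||x|| > R, scale = R/||x|| = 4/12.21798 = 0.327386, proj(x) = scale * x
proj(x) = [1.419349, 1.849534, -2.030612, 2.537962]
Step 3: Dot product.
a^T * proj(x) = -4*1.419349 - 5*1.849534 - 5*(-2.030612) - 1*2.537962 = -7.31


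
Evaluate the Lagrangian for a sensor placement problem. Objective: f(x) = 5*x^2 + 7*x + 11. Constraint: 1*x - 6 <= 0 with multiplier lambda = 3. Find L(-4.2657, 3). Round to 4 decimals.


Step 1: Evaluate f(x).
f(-4.2657) = 5*(-4.2657)^2 + 7*(-4.2657) + 11 = 72.1211
Step 2: Evaluate g(x).
g(-4.2657) = 1*-4.2657 - 6 = -10.2657
Step 3: Compute Lagrangian.
L = 72.1211 + 3*-10.2657 = 41.324


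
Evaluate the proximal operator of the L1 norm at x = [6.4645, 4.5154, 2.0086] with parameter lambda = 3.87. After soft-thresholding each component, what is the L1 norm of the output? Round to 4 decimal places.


Soft-thresholding with lambda = 3.87:
prox(6.4645) = sign(6.4645)*max(|6.4645| - 3.87, 0) = 2.5945
prox(4.5154) = sign(4.5154)*max(|4.5154| - 3.87, 0) = 0.6454
prox(2.0086) = sign(2.0086)*max(|2.0086| - 3.87, 0) = 0.0
prox(x) = [2.5945, 0.6454, 0.0]
||prox(x)||_1 = 2.5945 + 0.6454 + 0.0 = 3.2399


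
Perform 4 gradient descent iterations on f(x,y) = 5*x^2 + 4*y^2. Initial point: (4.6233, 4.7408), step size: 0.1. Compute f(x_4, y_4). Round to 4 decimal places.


Gradient descent on f(x,y) = 5*x^2 + 4*y^2.
Starting point: (4.6233, 4.7408), alpha = 0.1
Step 1: grad_x = 2*5*4.6233 = 46.233, grad_y = 2*4*4.7408 = 37.9264
  x_1 = 4.6233 - 0.1*46.233 = 0.0
  y_1 = 4.7408 - 0.1*37.9264 = 0.9482
Step 2: grad_x = 2*5*0.0 = 0.0, grad_y = 2*4*0.9482 = 7.5853
  x_2 = 0.0 - 0.1*0.0 = 0.0
  y_2 = 0.9482 - 0.1*7.5853 = 0.1896
Step 3: grad_x = 2*5*0.0 = 0.0, grad_y = 2*4*0.1896 = 1.5171
  x_3 = 0.0 - 0.1*0.0 = 0.0
  y_3 = 0.1896 - 0.1*1.5171 = 0.0379
Step 4: grad_x = 2*5*0.0 = 0.0, grad_y = 2*4*0.0379 = 0.3034
  x_4 = 0.0 - 0.1*0.0 = 0.0
  y_4 = 0.0379 - 0.1*0.3034 = 0.0076
f(0.0, 0.0076) = 5*0.0^2 + 4*0.0076^2 = 0.0002


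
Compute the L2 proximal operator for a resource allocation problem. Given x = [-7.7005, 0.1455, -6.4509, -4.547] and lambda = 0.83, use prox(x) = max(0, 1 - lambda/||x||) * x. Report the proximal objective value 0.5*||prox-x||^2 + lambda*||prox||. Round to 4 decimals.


Step 1: Compute ||x||.
||x|| = 11.0276
Step 2: Compute scaling factor.
scale = max(0, 1 - 0.83/11.0276) = 0.9247
Step 3: prox(x) = [-7.1209, 0.1345, -5.9654, -4.2048]
||prox(x)|| = 10.1976
Step 4: Proximal objective.
0.5*||prox-x||^2 = 0.3445
lambda*||prox|| = 8.464
Total = 8.8085


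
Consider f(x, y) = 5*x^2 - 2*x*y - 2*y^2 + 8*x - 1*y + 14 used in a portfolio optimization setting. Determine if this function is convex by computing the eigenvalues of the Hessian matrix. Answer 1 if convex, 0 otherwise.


The Hessian of f(x,y) = 5*x^2 - 2*x*y - 2*y^2 + 8*x - 1*y + 14 is:
H = [[10, -2], [-2, -4]]
Trace = 10 - 4 = 6
Determinant = 10*-4 - (-2)^2 = -44
Discriminant = (6)^2 - 4*-44 = 212.0
Eigenvalues: lambda_1 = -4.2801, lambda_2 = 10.2801
The function is not convex.

0


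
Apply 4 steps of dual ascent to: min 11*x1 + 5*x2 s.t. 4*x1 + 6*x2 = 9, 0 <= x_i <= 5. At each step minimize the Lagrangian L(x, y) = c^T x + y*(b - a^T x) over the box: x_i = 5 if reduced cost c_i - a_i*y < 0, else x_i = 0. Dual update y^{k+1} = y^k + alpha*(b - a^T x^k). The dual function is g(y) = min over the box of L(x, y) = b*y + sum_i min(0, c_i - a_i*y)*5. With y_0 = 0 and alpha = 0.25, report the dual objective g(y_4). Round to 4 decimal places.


Dual ascent for LP: min 11*x1 + 5*x2, 4*x1 + 6*x2 = 9, 0 <= x_i <= 5
Step 1: y^k = 0.0, reduced costs: (11.0, 5.0)
  x^k = (0.0, 0.0), subgradient = b - a^T x = 9.0
  y^{k+1} = 0.0 + 0.25*9.0 = 2.25
Step 2: y^k = 2.25, reduced costs: (2.0, -8.5)
  x^k = (0.0, 5.0), subgradient = b - a^T x = -21.0
  y^{k+1} = 2.25 + 0.25*-21.0 = -3.0
Step 3: y^k = -3.0, reduced costs: (23.0, 23.0)
  x^k = (0.0, 0.0), subgradient = b - a^T x = 9.0
  y^{k+1} = -3.0 + 0.25*9.0 = -0.75
Step 4: y^k = -0.75, reduced costs: (14.0, 9.5)
  x^k = (0.0, 0.0), subgradient = b - a^T x = 9.0
  y^{k+1} = -0.75 + 0.25*9.0 = 1.5
Dual objective at y_4 = 1.5: reduced costs (5.0, -4.0), box minimizer x = (0.0, 5.0)
g(y_4) = b*y + (c1 - a1*y)*x1 + (c2 - a2*y)*x2 = 9*1.5 + 5.0*0.0 + (-4.0)*5.0 = 13.5 + 0.0 - 20.0 = -6.5


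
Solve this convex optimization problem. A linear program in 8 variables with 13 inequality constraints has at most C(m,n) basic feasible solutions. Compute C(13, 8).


Each vertex corresponds to some choice of n active constraints out of m, so the number of vertices is at most C(m, n) = m! / (n!(m-n)!).
m = 13, n = 8
Numerator: 13 * 12 * 11 * 10 * 9 * 8 * 7 * 6
Denominator: 8! = 40320
C(13, 8) = 1287


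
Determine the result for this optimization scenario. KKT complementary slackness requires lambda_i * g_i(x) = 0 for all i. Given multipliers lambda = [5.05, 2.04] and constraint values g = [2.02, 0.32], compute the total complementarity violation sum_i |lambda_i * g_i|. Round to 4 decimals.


KKT complementary slackness check:
lambda_1 * g_1 = 5.05 * 2.02 = 10.201
lambda_2 * g_2 = 2.04 * 0.32 = 0.6528
Total violation = 10.201 + 0.6528 = 10.8538


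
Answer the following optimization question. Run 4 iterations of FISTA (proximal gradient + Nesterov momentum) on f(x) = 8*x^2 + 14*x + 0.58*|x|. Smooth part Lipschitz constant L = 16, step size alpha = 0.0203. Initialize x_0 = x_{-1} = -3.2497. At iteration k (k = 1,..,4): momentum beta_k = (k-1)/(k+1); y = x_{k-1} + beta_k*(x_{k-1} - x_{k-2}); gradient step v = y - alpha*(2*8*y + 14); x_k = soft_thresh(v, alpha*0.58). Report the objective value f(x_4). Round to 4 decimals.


FISTA on f(x) = 8*x^2 + 14*x + 0.58*|x|
L = 16, alpha = 0.0203
Iteration 1: beta = 0.0, y = -3.2497 + 0.0*(-3.2497 + 3.2497) = -3.2497
  grad(y) = -37.9952, v = y - alpha*grad = -2.4784
  prox(v) = soft_thresh(-2.4784, 0.0118) = -2.4666
Iteration 2: beta = 0.3333, y = -2.4666 + 0.3333*(-2.4666 + 3.2497) = -2.2056
  grad(y) = -21.2896, v = y - alpha*grad = -1.7734
  prox(v) = soft_thresh(-1.7734, 0.0118) = -1.7616
Iteration 3: beta = 0.5, y = -1.7616 + 0.5*(-1.7616 + 2.4666) = -1.4092
  grad(y) = -8.5465, v = y - alpha*grad = -1.2357
  prox(v) = soft_thresh(-1.2357, 0.0118) = -1.2239
Iteration 4: beta = 0.6, y = -1.2239 + 0.6*(-1.2239 + 1.7616) = -0.9012
  grad(y) = -0.4198, v = y - alpha*grad = -0.8927
  prox(v) = soft_thresh(-0.8927, 0.0118) = -0.8809
f(x_4) = 8*(-0.8809)^2 + 14*(-0.8809) + 0.58*|-0.8809| = -5.6138


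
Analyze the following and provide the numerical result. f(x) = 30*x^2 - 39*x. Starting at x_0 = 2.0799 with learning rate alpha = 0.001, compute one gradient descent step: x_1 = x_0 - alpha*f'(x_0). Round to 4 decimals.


We compute the gradient at x_0 and apply the update.
f'(x) = 60*x - 39
f'(2.0799) = 60*2.0799 - 39 = 85.794
x_1 = 2.0799 - 0.001*85.794 = 1.9941


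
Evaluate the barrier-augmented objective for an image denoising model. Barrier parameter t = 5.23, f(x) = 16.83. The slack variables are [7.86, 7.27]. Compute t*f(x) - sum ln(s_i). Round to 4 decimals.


Step 1: Compute log-barrier.
ln values: [2.0618, 1.9838]
phi = -(2.0618 + 1.9838) = -4.0455
Step 2: Compute augmented objective.
t*f(x) = 5.23*16.83 = 88.0209
Total = 88.0209 - 4.0455 = 83.9754


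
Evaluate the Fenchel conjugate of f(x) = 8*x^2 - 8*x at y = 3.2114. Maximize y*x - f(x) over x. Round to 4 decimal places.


f*(y) = sup_x {y*x - a*x^2 - b*x} = sup_x {(y-b)*x - a*x^2}
FOC: (y - b) - 2a*x = 0 => x* = (y - b)/(2a)
x* = (3.2114 + 8)/(2*8) = 0.7007
f*(3.2114) = (y-b)^2/(4a) = (3.2114 + 8)^2/(4*8)
= 125.6955/32 = 3.928


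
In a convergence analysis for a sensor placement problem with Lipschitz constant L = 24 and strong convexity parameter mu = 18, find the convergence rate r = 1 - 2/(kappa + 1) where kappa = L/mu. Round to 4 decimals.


Step 1: Compute the condition number.
kappa = L/mu = 24/18 = 1.3333
Step 2: Compute the convergence rate.
r = 1 - 2/(kappa + 1) = 1 - 2*mu/(L + mu) = (L - mu)/(L + mu) = 6/42 = 0.1429


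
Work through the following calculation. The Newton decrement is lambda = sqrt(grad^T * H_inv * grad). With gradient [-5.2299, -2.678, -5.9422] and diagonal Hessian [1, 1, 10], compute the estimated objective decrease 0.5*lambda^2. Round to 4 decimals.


Step 1: H is diagonal, so H^(-1) * g = [-5.2299, -2.678, -0.5942].
Step 2: g^T H^(-1) g = sum_i g_i^2 / H_ii
  = (-5.2299)^2/1 + (-2.678)^2/1 + (-5.9422)^2/10
  = 27.3519 + 7.1717 + 3.531 = 38.0545
Step 3: Objective decrease = 0.5 * g^T H^(-1) g = 19.0273


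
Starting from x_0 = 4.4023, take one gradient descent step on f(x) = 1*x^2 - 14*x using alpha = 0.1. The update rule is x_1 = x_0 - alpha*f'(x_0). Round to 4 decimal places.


We compute the gradient at x_0 and apply the update.
f'(x) = 2*x - 14
f'(4.4023) = 2*4.4023 - 14 = -5.1954
x_1 = 4.4023 - 0.1*-5.1954 = 4.9218


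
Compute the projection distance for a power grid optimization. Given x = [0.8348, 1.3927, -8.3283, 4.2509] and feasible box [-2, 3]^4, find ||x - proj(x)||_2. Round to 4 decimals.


Project each component onto [-2, 3].
clip(0.8348) = 0.8348, clip(1.3927) = 1.3927, clip(-8.3283) = -2.0, clip(4.2509) = 3.0
Projection = [0.8348, 1.3927, -2.0, 3.0]
Squared diffs: [0.0, 0.0, 40.0474, 1.5648]
Distance = sqrt(41.6122) = 6.4507
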